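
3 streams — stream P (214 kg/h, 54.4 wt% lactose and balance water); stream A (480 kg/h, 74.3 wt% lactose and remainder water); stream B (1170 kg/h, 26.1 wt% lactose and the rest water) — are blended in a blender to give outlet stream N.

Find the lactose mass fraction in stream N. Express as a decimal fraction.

Total flow out = 214 + 480 + 1170 = 1864 kg/h.
lactose in = 214×0.544 + 480×0.743 + 1170×0.261 = 778.43 kg/h.
lactose mass fraction in N = 778.43/1864 = 0.4176.

0.4176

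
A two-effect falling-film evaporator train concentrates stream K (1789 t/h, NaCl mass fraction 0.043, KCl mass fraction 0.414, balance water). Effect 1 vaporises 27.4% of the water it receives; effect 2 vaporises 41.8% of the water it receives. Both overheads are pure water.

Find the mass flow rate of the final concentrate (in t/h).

1228 t/h

water in feed = 1789×0.543 = 971.43 t/h.
After stage 1: water left = (1−0.274)×971.43 = 705.26; stream total = 1522.8 t/h.
After stage 2: water left = (1−0.418)×705.26 = 410.46; final concentrate = 1228 t/h.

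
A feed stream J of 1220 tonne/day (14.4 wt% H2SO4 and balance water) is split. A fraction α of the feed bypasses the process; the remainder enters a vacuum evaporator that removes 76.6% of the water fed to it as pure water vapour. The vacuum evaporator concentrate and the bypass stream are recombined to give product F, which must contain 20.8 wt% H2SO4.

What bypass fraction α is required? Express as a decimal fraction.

0.531

All 1220×0.144 = 175.68 tonne/day of H2SO4 reaches F, so F = 175.68/0.208 = 844.62 tonne/day and vapour = 375.38 tonne/day.
The evaporator receives (1−α)·1220 of feed at 0.856 water and removes 0.766 of that water:
0.766×0.856×(1−α)×1220 = 375.38
(1−α) = 375.38/799.95 = 0.4693;  α = 0.5307.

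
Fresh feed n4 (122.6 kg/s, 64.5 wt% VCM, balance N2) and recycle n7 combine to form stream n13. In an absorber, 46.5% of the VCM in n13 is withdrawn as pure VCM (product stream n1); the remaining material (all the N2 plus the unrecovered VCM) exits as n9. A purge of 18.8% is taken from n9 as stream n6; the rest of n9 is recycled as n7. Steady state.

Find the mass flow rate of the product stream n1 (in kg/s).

65.01 kg/s

VCM in n13: m_A = 122.6×0.645 + (1−0.188)·(1−0.465)·m_A, so m_A = 79.077/0.5656 = 139.82 kg/s.
Product n1 = 0.465×139.82 = 65.014 kg/s.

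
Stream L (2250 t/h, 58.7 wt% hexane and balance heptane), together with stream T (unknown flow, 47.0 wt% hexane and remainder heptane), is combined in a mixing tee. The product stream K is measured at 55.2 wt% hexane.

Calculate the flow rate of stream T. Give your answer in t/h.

Let T be the unknown flow. Total out = 2250 + T.
hexane balance: 1320.8 + 0.470·T = 0.552·(2250 + T)
(0.470 − 0.552)·T = 0.552×2250 − 1320.8 = -78.75
T = -78.75 / -0.082 = 960.37 t/h

960.4 t/h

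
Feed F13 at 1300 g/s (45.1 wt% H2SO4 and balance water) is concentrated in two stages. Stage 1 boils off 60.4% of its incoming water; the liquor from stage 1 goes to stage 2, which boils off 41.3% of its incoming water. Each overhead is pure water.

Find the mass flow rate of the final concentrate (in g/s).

752.2 g/s

water in feed = 1300×0.549 = 713.7 g/s.
After stage 1: water left = (1−0.604)×713.7 = 282.63; stream total = 868.93 g/s.
After stage 2: water left = (1−0.413)×282.63 = 165.9; final concentrate = 752.2 g/s.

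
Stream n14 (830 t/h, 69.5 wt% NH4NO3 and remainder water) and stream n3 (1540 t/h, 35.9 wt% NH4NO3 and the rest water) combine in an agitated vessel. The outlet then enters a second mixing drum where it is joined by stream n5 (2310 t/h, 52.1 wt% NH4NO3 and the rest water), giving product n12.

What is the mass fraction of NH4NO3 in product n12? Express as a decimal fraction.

0.499

Overall, product flow = 4680 t/h.
NH4NO3 in = 830×0.695 + 1540×0.359 + 2310×0.521 = 2333.2 t/h.
NH4NO3 fraction in n12 = 0.499.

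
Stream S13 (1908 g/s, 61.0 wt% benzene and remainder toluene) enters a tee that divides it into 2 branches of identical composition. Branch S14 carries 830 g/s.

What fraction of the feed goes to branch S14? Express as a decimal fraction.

0.435

Fraction to S14 = 830/1908 = 0.4350.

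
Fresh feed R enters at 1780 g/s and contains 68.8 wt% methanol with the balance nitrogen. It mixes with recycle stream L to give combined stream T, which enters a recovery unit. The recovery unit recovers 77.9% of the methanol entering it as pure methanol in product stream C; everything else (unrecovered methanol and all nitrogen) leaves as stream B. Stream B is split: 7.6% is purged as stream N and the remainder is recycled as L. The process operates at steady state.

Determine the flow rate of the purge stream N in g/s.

nitrogen enters only via R and leaves only via the purge: 1780×0.312 = 0.076×(nitrogen in B), and the recovery unit passes all nitrogen, so nitrogen in T = nitrogen in B = 7307.4 g/s.
methanol in T: m_A = 1780×0.688 + (1−0.076)·(1−0.779)·m_A, so m_A = 1224.6/0.7958 = 1538.9 g/s.
B = (1−0.779)×1538.9 + 7307.4 = 7647.5 g/s.
Purge N = 0.076×7647.5 = 581.21 g/s.

581.2 g/s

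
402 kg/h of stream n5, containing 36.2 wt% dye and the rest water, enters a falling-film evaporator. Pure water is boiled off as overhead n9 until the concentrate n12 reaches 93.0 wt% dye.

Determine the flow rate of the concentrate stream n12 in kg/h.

dye is conserved: 402×0.362 = 145.52 kg/h all reports to the concentrate.
Concentrate = 145.52/(target fraction) = 156.48 kg/h.

156.5 kg/h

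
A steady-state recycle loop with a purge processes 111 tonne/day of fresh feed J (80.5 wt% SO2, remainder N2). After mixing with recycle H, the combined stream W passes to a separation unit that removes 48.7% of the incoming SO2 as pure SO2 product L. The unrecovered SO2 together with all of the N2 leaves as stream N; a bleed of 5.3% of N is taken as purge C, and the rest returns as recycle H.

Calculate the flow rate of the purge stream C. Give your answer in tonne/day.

26.37 tonne/day

N2 enters only via J and leaves only via the purge: 111×0.195 = 0.053×(N2 in N), and the separation unit passes all N2, so N2 in W = N2 in N = 408.4 tonne/day.
SO2 in W: m_A = 111×0.805 + (1−0.053)·(1−0.487)·m_A, so m_A = 89.355/0.5142 = 173.78 tonne/day.
N = (1−0.487)×173.78 + 408.4 = 497.54 tonne/day.
Purge C = 0.053×497.54 = 26.37 tonne/day.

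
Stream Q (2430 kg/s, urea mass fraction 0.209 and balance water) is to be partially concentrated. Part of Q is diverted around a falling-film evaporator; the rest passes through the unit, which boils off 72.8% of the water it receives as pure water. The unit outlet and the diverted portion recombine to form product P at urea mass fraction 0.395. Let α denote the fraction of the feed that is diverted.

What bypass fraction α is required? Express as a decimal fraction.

0.182

All 2430×0.209 = 507.87 kg/s of urea reaches P, so P = 507.87/0.395 = 1285.7 kg/s and vapour = 1144.3 kg/s.
The evaporator receives (1−α)·2430 of feed at 0.791 water and removes 0.728 of that water:
0.728×0.791×(1−α)×2430 = 1144.3
(1−α) = 1144.3/1399.3 = 0.8177;  α = 0.1823.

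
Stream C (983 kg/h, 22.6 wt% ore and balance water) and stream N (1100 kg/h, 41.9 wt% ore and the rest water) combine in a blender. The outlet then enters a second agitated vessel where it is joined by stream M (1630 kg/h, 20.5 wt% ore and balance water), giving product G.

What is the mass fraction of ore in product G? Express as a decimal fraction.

0.2740

Overall, product flow = 3713 kg/h.
ore in = 983×0.226 + 1100×0.419 + 1630×0.205 = 1017.2 kg/h.
ore fraction in G = 0.2740.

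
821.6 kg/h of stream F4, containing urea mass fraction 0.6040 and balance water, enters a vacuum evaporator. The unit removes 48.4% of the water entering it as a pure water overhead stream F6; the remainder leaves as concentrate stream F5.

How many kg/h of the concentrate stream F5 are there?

664.1 kg/h

water entering = 821.6×0.396 = 325.35 kg/h; overhead removed = 0.484×325.35 = 157.47 kg/h.
Concentrate = 821.6 − 157.47 = 664.13 kg/h.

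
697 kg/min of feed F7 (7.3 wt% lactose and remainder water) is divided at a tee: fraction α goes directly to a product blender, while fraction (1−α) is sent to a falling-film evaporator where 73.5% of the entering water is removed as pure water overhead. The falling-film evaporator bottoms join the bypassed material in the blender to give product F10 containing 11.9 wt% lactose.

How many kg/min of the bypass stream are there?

All 697×0.073 = 50.881 kg/min of lactose reaches F10, so F10 = 50.881/0.119 = 427.57 kg/min and vapour = 269.43 kg/min.
The evaporator receives (1−α)·697 of feed at 0.927 water and removes 0.735 of that water:
0.735×0.927×(1−α)×697 = 269.43
(1−α) = 269.43/474.9 = 0.5673;  α = 0.4327.
Bypass flow = 0.4327×697 = 301.56 kg/min.

301.6 kg/min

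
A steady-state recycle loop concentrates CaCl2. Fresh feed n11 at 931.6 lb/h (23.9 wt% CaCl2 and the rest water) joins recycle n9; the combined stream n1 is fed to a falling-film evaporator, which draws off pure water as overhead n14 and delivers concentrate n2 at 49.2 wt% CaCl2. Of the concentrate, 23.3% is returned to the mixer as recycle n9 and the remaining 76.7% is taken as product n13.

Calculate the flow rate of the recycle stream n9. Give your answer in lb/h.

Overall CaCl2 balance (none leaves overhead): CaCl2 in fresh feed = CaCl2 in product, i.e. 931.6×0.239 = (1−0.233)·n2·0.492.
n2 = 222.65/(0.492×0.767) = 590.02 lb/h.
Recycle n9 = 0.233×590.02 = 137.47 lb/h.

137.5 lb/h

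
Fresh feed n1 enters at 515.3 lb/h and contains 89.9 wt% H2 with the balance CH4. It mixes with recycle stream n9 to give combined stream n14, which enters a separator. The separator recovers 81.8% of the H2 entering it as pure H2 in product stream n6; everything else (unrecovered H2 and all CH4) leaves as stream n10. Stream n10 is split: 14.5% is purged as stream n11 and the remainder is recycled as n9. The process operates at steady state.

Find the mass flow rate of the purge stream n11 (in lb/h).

CH4 enters only via n1 and leaves only via the purge: 515.3×0.101 = 0.145×(CH4 in n10), and the separator passes all CH4, so CH4 in n14 = CH4 in n10 = 358.93 lb/h.
H2 in n14: m_A = 515.3×0.899 + (1−0.145)·(1−0.818)·m_A, so m_A = 463.25/0.8444 = 548.63 lb/h.
n10 = (1−0.818)×548.63 + 358.93 = 458.78 lb/h.
Purge n11 = 0.145×458.78 = 66.524 lb/h.

66.52 lb/h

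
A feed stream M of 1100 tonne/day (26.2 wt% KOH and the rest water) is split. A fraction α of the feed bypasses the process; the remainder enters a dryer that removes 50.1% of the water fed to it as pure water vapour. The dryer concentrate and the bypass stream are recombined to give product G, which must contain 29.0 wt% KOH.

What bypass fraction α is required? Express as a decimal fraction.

All 1100×0.262 = 288.2 tonne/day of KOH reaches G, so G = 288.2/0.290 = 993.79 tonne/day and vapour = 106.21 tonne/day.
The evaporator receives (1−α)·1100 of feed at 0.738 water and removes 0.501 of that water:
0.501×0.738×(1−α)×1100 = 106.21
(1−α) = 106.21/406.71 = 0.2611;  α = 0.7389.

0.739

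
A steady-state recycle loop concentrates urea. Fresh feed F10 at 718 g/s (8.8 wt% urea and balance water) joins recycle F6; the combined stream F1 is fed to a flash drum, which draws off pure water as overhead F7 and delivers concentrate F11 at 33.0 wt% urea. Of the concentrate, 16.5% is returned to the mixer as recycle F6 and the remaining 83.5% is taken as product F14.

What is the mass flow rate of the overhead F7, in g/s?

Overall urea balance (none leaves overhead): urea in fresh feed = urea in product, i.e. 718×0.088 = (1−0.165)·F11·0.330.
F11 = 63.184/(0.330×0.835) = 229.3 g/s.
Recycle F6 = 0.165×229.3 = 37.835 g/s.
Combined feed F1 = 718 + 37.835 = 755.83 g/s.
Overhead F7 = F1 − F11 = 755.83 − 229.3 = 526.53 g/s.

526.5 g/s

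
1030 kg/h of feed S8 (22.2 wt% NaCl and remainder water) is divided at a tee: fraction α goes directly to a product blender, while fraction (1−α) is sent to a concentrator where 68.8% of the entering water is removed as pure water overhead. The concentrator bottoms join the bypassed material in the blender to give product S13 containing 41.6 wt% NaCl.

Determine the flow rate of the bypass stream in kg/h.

132.6 kg/h

All 1030×0.222 = 228.66 kg/h of NaCl reaches S13, so S13 = 228.66/0.416 = 549.66 kg/h and vapour = 480.34 kg/h.
The evaporator receives (1−α)·1030 of feed at 0.778 water and removes 0.688 of that water:
0.688×0.778×(1−α)×1030 = 480.34
(1−α) = 480.34/551.32 = 0.8712;  α = 0.1288.
Bypass flow = 0.1288×1030 = 132.62 kg/h.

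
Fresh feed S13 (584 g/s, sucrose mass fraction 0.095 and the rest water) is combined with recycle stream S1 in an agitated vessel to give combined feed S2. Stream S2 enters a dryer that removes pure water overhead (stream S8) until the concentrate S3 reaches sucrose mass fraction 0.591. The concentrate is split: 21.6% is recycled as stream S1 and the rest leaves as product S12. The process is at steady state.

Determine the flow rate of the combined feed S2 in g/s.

609.9 g/s

Overall sucrose balance (none leaves overhead): sucrose in fresh feed = sucrose in product, i.e. 584×0.095 = (1−0.216)·S3·0.591.
S3 = 55.48/(0.591×0.784) = 119.74 g/s.
Recycle S1 = 0.216×119.74 = 25.863 g/s.
Combined feed S2 = 584 + 25.863 = 609.86 g/s.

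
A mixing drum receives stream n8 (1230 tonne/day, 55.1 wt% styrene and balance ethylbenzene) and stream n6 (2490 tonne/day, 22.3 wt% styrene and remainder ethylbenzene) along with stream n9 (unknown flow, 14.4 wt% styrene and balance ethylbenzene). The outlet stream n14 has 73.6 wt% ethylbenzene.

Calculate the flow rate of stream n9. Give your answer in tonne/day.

Let n9 be the unknown flow. Total out = 3720 + n9.
ethylbenzene balance: 2487 + 0.856·n9 = 0.736·(3720 + n9)
(0.856 − 0.736)·n9 = 0.736×3720 − 2487 = 250.92
n9 = 250.92 / 0.120 = 2091 tonne/day

2091 tonne/day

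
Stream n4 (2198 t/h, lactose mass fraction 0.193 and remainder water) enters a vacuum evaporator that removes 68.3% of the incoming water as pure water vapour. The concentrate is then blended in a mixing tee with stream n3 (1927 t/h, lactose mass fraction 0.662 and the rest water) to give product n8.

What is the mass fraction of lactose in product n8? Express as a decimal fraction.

0.583

Vapour removed = 0.683×0.807×2198 = 1211.5 t/h; concentrate = 986.5 t/h.
lactose reaching the mixer = 424.21 (from concentrate) + 1927×0.662 = 1699.9 t/h.
Product flow = 986.5 + 1927 = 2913.5 t/h; lactose fraction = 0.583.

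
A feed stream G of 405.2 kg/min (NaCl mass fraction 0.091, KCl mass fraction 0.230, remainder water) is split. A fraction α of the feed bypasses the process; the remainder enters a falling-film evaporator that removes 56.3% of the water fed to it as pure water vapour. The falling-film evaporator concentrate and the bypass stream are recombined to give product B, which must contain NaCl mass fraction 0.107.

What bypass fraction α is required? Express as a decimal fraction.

All 405.2×0.091 = 36.873 kg/min of NaCl reaches B, so B = 36.873/0.107 = 344.61 kg/min and vapour = 60.591 kg/min.
The evaporator receives (1−α)·405.2 of feed at 0.679 water and removes 0.563 of that water:
0.563×0.679×(1−α)×405.2 = 60.591
(1−α) = 60.591/154.9 = 0.3912;  α = 0.6088.

0.609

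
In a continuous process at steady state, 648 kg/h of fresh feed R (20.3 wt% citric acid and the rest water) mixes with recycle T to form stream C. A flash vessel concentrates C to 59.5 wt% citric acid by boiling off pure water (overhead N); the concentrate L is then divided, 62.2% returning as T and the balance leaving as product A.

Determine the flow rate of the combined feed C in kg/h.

Overall citric acid balance (none leaves overhead): citric acid in fresh feed = citric acid in product, i.e. 648×0.203 = (1−0.622)·L·0.595.
L = 131.54/(0.595×0.378) = 584.87 kg/h.
Recycle T = 0.622×584.87 = 363.79 kg/h.
Combined feed C = 648 + 363.79 = 1011.8 kg/h.

1012 kg/h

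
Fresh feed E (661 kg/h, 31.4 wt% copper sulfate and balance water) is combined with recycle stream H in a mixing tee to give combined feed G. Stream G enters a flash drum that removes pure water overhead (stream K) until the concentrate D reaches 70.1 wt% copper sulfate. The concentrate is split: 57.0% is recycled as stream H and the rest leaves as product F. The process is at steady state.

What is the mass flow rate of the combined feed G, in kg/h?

Overall copper sulfate balance (none leaves overhead): copper sulfate in fresh feed = copper sulfate in product, i.e. 661×0.314 = (1−0.570)·D·0.701.
D = 207.55/(0.701×0.430) = 688.56 kg/h.
Recycle H = 0.570×688.56 = 392.48 kg/h.
Combined feed G = 661 + 392.48 = 1053.5 kg/h.

1053 kg/h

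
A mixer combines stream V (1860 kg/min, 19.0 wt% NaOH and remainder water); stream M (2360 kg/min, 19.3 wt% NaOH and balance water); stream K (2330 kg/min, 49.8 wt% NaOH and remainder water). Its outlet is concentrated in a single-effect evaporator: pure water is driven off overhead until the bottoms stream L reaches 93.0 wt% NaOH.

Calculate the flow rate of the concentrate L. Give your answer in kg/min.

NaOH entering = 1860×0.190 + 2360×0.193 + 2330×0.498 = 1969.2 kg/min.
All NaOH reports to L, so L = 1969.2/0.930 = 2117.4 kg/min.

2117 kg/min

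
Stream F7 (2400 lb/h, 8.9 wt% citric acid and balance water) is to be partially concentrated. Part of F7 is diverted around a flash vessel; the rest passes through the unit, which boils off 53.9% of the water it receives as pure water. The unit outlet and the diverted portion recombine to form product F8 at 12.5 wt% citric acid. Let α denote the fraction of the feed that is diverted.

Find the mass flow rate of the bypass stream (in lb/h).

All 2400×0.089 = 213.6 lb/h of citric acid reaches F8, so F8 = 213.6/0.125 = 1708.8 lb/h and vapour = 691.2 lb/h.
The evaporator receives (1−α)·2400 of feed at 0.911 water and removes 0.539 of that water:
0.539×0.911×(1−α)×2400 = 691.2
(1−α) = 691.2/1178.5 = 0.5865;  α = 0.4135.
Bypass flow = 0.4135×2400 = 992.34 lb/h.

992.3 lb/h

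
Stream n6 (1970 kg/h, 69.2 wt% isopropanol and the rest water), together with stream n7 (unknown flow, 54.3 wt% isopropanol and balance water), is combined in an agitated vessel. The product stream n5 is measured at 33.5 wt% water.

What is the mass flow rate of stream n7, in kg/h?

Let n7 be the unknown flow. Total out = 1970 + n7.
water balance: 606.76 + 0.457·n7 = 0.335·(1970 + n7)
(0.457 − 0.335)·n7 = 0.335×1970 − 606.76 = 53.19
n7 = 53.19 / 0.122 = 435.98 kg/h

436 kg/h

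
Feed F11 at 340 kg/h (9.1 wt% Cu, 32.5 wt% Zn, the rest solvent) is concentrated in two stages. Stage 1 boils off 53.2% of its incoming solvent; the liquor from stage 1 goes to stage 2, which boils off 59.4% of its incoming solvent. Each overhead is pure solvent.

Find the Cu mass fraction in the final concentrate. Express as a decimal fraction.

solvent in feed = 340×0.584 = 198.56 kg/h.
After stage 1: solvent left = (1−0.532)×198.56 = 92.926; stream total = 234.37 kg/h.
After stage 2: solvent left = (1−0.594)×92.926 = 37.728; final concentrate = 179.17 kg/h.
Cu fraction = 30.94/179.17 = 0.173.

0.173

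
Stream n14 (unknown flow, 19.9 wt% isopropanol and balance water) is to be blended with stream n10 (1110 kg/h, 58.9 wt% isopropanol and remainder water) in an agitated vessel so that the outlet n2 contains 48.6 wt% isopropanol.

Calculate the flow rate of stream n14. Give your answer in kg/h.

398.4 kg/h

Let n14 be the unknown flow. Total out = 1110 + n14.
isopropanol balance: 653.79 + 0.199·n14 = 0.486·(1110 + n14)
(0.199 − 0.486)·n14 = 0.486×1110 − 653.79 = -114.33
n14 = -114.33 / -0.287 = 398.36 kg/h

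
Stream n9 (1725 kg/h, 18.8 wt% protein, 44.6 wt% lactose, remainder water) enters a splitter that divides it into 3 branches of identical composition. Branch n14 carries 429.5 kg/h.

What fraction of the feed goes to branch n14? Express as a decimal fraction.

0.249

Fraction to n14 = 429.5/1725 = 0.2490.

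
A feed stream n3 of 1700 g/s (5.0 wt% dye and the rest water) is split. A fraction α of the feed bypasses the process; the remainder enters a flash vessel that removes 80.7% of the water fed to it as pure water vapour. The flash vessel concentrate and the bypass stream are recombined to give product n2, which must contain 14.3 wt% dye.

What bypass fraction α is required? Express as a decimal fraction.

0.152

All 1700×0.050 = 85 g/s of dye reaches n2, so n2 = 85/0.143 = 594.41 g/s and vapour = 1105.6 g/s.
The evaporator receives (1−α)·1700 of feed at 0.950 water and removes 0.807 of that water:
0.807×0.950×(1−α)×1700 = 1105.6
(1−α) = 1105.6/1303.3 = 0.8483;  α = 0.1517.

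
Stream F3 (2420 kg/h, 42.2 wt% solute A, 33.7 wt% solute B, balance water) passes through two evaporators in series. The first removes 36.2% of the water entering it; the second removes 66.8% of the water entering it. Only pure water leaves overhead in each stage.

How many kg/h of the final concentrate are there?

1960 kg/h

water in feed = 2420×0.241 = 583.22 kg/h.
After stage 1: water left = (1−0.362)×583.22 = 372.09; stream total = 2208.9 kg/h.
After stage 2: water left = (1−0.668)×372.09 = 123.54; final concentrate = 1960.3 kg/h.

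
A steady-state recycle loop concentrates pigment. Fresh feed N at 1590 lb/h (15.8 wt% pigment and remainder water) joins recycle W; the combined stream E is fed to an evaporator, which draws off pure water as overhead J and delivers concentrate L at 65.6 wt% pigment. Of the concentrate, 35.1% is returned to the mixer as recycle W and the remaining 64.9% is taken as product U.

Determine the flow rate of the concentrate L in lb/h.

590.1 lb/h

Overall pigment balance (none leaves overhead): pigment in fresh feed = pigment in product, i.e. 1590×0.158 = (1−0.351)·L·0.656.
L = 251.22/(0.656×0.649) = 590.07 lb/h.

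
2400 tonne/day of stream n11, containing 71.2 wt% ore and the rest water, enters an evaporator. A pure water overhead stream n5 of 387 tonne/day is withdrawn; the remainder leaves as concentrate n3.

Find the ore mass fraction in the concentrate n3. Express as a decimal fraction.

ore is not removed: 2400×0.712 = 1708.8 tonne/day of ore enters n3.
Concentrate = 2400 − 387 = 2013 tonne/day.
Mass fraction = 1708.8/2013 = 0.8489.

0.8489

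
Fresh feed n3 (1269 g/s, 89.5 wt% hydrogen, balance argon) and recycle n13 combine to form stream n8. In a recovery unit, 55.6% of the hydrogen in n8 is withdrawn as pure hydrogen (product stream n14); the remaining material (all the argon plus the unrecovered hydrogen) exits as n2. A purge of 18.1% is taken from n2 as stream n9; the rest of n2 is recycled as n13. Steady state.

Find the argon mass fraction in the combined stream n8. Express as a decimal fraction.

argon enters only via n3 and leaves only via the purge: 1269×0.105 = 0.181×(argon in n2), and the recovery unit passes all argon, so argon in n8 = argon in n2 = 736.16 g/s.
hydrogen in n8: m_A = 1269×0.895 + (1−0.181)·(1−0.556)·m_A, so m_A = 1135.8/0.6364 = 1784.8 g/s.
n8 = 1784.8 + 736.16 = 2520.9 g/s.
argon fraction in n8 = 736.16/2520.9 = 0.2920.

0.2920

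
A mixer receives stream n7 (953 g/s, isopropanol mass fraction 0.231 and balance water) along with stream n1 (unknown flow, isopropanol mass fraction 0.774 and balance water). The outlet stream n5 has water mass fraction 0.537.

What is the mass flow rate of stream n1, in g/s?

Let n1 be the unknown flow. Total out = 953 + n1.
water balance: 732.86 + 0.226·n1 = 0.537·(953 + n1)
(0.226 − 0.537)·n1 = 0.537×953 − 732.86 = -221.1
n1 = -221.1 / -0.311 = 710.92 g/s

710.9 g/s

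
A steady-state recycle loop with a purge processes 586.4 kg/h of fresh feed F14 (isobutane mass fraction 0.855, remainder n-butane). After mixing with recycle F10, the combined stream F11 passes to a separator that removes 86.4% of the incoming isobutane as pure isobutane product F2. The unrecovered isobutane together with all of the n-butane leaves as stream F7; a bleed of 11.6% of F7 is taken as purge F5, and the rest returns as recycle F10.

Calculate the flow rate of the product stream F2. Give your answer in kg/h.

isobutane in F11: m_A = 586.4×0.855 + (1−0.116)·(1−0.864)·m_A, so m_A = 501.37/0.8798 = 569.89 kg/h.
Product F2 = 0.864×569.89 = 492.38 kg/h.

492.4 kg/h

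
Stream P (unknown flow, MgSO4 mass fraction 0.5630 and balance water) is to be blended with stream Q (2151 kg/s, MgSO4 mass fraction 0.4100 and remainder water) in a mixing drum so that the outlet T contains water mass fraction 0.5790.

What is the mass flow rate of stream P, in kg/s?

Let P be the unknown flow. Total out = 2151 + P.
water balance: 1269.1 + 0.437·P = 0.579·(2151 + P)
(0.437 − 0.579)·P = 0.579×2151 − 1269.1 = -23.661
P = -23.661 / -0.142 = 166.63 kg/s

166.6 kg/s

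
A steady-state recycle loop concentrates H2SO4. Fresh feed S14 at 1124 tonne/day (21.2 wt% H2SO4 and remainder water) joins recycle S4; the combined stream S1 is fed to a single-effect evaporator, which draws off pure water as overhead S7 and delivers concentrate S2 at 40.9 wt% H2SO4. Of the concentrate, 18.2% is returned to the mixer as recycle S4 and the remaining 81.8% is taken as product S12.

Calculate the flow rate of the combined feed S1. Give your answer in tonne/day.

1254 tonne/day

Overall H2SO4 balance (none leaves overhead): H2SO4 in fresh feed = H2SO4 in product, i.e. 1124×0.212 = (1−0.182)·S2·0.409.
S2 = 238.29/(0.409×0.818) = 712.24 tonne/day.
Recycle S4 = 0.182×712.24 = 129.63 tonne/day.
Combined feed S1 = 1124 + 129.63 = 1253.6 tonne/day.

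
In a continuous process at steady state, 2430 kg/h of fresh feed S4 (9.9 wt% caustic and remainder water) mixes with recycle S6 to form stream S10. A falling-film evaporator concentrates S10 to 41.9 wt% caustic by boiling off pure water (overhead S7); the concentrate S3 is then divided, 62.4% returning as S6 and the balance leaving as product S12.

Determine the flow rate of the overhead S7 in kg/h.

Overall caustic balance (none leaves overhead): caustic in fresh feed = caustic in product, i.e. 2430×0.099 = (1−0.624)·S3·0.419.
S3 = 240.57/(0.419×0.376) = 1527 kg/h.
Recycle S6 = 0.624×1527 = 952.85 kg/h.
Combined feed S10 = 2430 + 952.85 = 3382.8 kg/h.
Overhead S7 = S10 − S3 = 3382.8 − 1527 = 1855.8 kg/h.

1856 kg/h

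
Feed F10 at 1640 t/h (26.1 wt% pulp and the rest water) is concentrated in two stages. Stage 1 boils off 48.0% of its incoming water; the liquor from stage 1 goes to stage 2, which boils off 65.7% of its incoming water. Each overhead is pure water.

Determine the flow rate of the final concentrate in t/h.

water in feed = 1640×0.739 = 1212 t/h.
After stage 1: water left = (1−0.480)×1212 = 630.22; stream total = 1058.3 t/h.
After stage 2: water left = (1−0.657)×630.22 = 216.17; final concentrate = 644.21 t/h.

644.2 t/h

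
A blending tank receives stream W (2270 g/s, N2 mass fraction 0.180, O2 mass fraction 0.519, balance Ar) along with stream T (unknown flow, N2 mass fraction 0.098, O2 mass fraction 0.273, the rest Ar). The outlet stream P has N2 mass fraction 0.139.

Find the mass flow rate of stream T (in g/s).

2270 g/s

Let T be the unknown flow. Total out = 2270 + T.
N2 balance: 408.6 + 0.098·T = 0.139·(2270 + T)
(0.098 − 0.139)·T = 0.139×2270 − 408.6 = -93.07
T = -93.07 / -0.041 = 2270 g/s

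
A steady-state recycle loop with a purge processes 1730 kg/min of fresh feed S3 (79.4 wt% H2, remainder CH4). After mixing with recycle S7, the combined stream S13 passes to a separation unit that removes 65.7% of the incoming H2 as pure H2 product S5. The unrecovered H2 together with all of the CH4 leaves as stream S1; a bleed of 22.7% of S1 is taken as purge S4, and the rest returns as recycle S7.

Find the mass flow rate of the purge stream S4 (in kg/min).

CH4 enters only via S3 and leaves only via the purge: 1730×0.206 = 0.227×(CH4 in S1), and the separation unit passes all CH4, so CH4 in S13 = CH4 in S1 = 1570 kg/min.
H2 in S13: m_A = 1730×0.794 + (1−0.227)·(1−0.657)·m_A, so m_A = 1373.6/0.7349 = 1869.2 kg/min.
S1 = (1−0.657)×1869.2 + 1570 = 2211.1 kg/min.
Purge S4 = 0.227×2211.1 = 501.92 kg/min.

501.9 kg/min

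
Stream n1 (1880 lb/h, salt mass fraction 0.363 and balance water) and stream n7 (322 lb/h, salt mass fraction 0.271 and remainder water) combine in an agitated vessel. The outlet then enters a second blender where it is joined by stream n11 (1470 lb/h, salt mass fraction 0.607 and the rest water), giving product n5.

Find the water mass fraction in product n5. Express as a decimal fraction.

Overall, product flow = 3672 lb/h.
water in = 1880×0.637 + 322×0.729 + 1470×0.393 = 2010 lb/h.
water fraction in n5 = 0.547.

0.547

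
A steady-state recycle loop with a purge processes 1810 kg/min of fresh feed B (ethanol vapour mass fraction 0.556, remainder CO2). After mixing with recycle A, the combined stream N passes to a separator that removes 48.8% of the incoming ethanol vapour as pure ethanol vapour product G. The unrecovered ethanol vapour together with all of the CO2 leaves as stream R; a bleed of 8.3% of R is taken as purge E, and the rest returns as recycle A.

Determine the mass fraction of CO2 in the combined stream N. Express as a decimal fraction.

0.836

CO2 enters only via B and leaves only via the purge: 1810×0.444 = 0.083×(CO2 in R), and the separator passes all CO2, so CO2 in N = CO2 in R = 9682.4 kg/min.
ethanol vapour in N: m_A = 1810×0.556 + (1−0.083)·(1−0.488)·m_A, so m_A = 1006.4/0.5305 = 1897 kg/min.
N = 1897 + 9682.4 = 11579 kg/min.
CO2 fraction in N = 9682.4/11579 = 0.836.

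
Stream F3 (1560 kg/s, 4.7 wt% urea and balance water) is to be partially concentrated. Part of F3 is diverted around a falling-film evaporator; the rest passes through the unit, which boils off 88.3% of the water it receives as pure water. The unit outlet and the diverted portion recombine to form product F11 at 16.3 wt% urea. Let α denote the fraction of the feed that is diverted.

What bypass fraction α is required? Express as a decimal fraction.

All 1560×0.047 = 73.32 kg/s of urea reaches F11, so F11 = 73.32/0.163 = 449.82 kg/s and vapour = 1110.2 kg/s.
The evaporator receives (1−α)·1560 of feed at 0.953 water and removes 0.883 of that water:
0.883×0.953×(1−α)×1560 = 1110.2
(1−α) = 1110.2/1312.7 = 0.8457;  α = 0.1543.

0.154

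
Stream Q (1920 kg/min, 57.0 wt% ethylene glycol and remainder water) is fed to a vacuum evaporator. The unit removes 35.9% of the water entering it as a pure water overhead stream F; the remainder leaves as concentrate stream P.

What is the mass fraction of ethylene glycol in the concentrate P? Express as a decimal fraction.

ethylene glycol is not removed: 1920×0.570 = 1094.4 kg/min of ethylene glycol enters P.
water entering = 1920×0.430 = 825.6 kg/min; overhead removed = 0.359×825.6 = 296.39 kg/min.
Concentrate = 1920 − 296.39 = 1623.6 kg/min.
Mass fraction = 1094.4/1623.6 = 0.674.

0.674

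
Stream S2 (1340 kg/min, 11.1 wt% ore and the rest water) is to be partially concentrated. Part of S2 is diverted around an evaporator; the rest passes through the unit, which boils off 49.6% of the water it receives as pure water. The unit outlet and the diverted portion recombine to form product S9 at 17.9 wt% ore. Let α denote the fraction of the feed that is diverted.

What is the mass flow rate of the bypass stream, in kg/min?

185.5 kg/min

All 1340×0.111 = 148.74 kg/min of ore reaches S9, so S9 = 148.74/0.179 = 830.95 kg/min and vapour = 509.05 kg/min.
The evaporator receives (1−α)·1340 of feed at 0.889 water and removes 0.496 of that water:
0.496×0.889×(1−α)×1340 = 509.05
(1−α) = 509.05/590.86 = 0.8615;  α = 0.1385.
Bypass flow = 0.1385×1340 = 185.54 kg/min.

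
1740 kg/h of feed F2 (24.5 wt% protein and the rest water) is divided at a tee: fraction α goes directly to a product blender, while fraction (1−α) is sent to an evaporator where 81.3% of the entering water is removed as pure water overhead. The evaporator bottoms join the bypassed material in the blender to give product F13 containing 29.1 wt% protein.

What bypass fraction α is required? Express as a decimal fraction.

All 1740×0.245 = 426.3 kg/h of protein reaches F13, so F13 = 426.3/0.291 = 1464.9 kg/h and vapour = 275.05 kg/h.
The evaporator receives (1−α)·1740 of feed at 0.755 water and removes 0.813 of that water:
0.813×0.755×(1−α)×1740 = 275.05
(1−α) = 275.05/1068 = 0.2575;  α = 0.7425.

0.742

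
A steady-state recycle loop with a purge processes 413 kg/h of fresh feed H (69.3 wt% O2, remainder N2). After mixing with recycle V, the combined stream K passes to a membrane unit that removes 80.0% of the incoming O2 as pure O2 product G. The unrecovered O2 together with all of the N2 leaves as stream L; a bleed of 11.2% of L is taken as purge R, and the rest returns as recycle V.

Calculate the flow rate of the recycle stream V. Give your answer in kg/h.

1067 kg/h

N2 enters only via H and leaves only via the purge: 413×0.307 = 0.112×(N2 in L), and the membrane unit passes all N2, so N2 in K = N2 in L = 1132.1 kg/h.
O2 in K: m_A = 413×0.693 + (1−0.112)·(1−0.800)·m_A, so m_A = 286.21/0.8224 = 348.02 kg/h.
L = (1−0.800)×348.02 + 1132.1 = 1201.7 kg/h.
Recycle V = (1−0.112)×1201.7 = 1067.1 kg/h.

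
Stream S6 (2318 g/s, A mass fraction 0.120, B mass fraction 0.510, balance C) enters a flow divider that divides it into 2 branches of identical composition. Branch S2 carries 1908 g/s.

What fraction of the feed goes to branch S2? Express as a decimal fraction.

Fraction to S2 = 1908/2318 = 0.8231.

0.823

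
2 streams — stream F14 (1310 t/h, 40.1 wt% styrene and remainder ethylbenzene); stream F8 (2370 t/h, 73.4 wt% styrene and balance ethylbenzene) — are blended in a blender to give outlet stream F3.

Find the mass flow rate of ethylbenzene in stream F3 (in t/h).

ethylbenzene out = ethylbenzene in = 1310×0.599 + 2370×0.266 = 1415.1 t/h.

1415 t/h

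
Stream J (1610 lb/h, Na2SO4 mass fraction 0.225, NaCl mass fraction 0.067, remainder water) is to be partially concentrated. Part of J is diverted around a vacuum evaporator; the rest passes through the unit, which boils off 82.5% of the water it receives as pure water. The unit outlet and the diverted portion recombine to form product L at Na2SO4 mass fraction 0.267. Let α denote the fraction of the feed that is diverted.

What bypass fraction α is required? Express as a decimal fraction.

All 1610×0.225 = 362.25 lb/h of Na2SO4 reaches L, so L = 362.25/0.267 = 1356.7 lb/h and vapour = 253.26 lb/h.
The evaporator receives (1−α)·1610 of feed at 0.708 water and removes 0.825 of that water:
0.825×0.708×(1−α)×1610 = 253.26
(1−α) = 253.26/940.4 = 0.2693;  α = 0.7307.

0.731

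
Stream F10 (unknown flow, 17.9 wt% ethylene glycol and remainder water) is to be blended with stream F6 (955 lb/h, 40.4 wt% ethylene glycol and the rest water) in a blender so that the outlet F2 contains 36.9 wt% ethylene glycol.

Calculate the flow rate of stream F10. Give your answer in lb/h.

Let F10 be the unknown flow. Total out = 955 + F10.
ethylene glycol balance: 385.82 + 0.179·F10 = 0.369·(955 + F10)
(0.179 − 0.369)·F10 = 0.369×955 − 385.82 = -33.425
F10 = -33.425 / -0.190 = 175.92 lb/h

175.9 lb/h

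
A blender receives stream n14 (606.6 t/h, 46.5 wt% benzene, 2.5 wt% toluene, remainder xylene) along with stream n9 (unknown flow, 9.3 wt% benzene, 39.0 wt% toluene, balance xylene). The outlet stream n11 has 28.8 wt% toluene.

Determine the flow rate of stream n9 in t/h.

Let n9 be the unknown flow. Total out = 606.6 + n9.
toluene balance: 15.165 + 0.390·n9 = 0.288·(606.6 + n9)
(0.390 − 0.288)·n9 = 0.288×606.6 − 15.165 = 159.54
n9 = 159.54 / 0.102 = 1564.1 t/h

1564 t/h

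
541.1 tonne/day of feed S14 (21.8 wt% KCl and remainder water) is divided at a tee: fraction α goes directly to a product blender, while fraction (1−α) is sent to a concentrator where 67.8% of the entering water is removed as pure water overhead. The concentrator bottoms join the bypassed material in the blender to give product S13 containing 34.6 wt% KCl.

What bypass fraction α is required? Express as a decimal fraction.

All 541.1×0.218 = 117.96 tonne/day of KCl reaches S13, so S13 = 117.96/0.346 = 340.92 tonne/day and vapour = 200.18 tonne/day.
The evaporator receives (1−α)·541.1 of feed at 0.782 water and removes 0.678 of that water:
0.678×0.782×(1−α)×541.1 = 200.18
(1−α) = 200.18/286.89 = 0.6977;  α = 0.3023.

0.302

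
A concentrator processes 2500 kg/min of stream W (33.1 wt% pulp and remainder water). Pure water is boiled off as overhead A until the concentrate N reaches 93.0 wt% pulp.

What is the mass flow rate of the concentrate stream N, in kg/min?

pulp is conserved: 2500×0.331 = 827.5 kg/min all reports to the concentrate.
Concentrate = 827.5/(target fraction) = 889.78 kg/min.

889.8 kg/min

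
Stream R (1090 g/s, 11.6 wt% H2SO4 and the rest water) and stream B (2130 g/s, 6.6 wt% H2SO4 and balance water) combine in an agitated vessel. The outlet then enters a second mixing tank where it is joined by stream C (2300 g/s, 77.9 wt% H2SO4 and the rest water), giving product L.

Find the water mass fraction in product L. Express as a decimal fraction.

Overall, product flow = 5520 g/s.
water in = 1090×0.884 + 2130×0.934 + 2300×0.221 = 3461.3 g/s.
water fraction in L = 0.6270.

0.6270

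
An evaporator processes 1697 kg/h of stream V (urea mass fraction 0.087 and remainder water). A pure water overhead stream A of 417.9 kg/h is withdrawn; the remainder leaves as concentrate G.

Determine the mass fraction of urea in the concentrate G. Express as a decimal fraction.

urea is not removed: 1697×0.087 = 147.64 kg/h of urea enters G.
Concentrate = 1697 − 417.9 = 1279.1 kg/h.
Mass fraction = 147.64/1279.1 = 0.115.

0.115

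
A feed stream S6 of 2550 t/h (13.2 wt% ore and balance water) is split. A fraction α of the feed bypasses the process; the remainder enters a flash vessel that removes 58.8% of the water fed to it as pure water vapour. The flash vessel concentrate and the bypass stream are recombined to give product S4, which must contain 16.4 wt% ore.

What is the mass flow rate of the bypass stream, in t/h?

1575 t/h

All 2550×0.132 = 336.6 t/h of ore reaches S4, so S4 = 336.6/0.164 = 2052.4 t/h and vapour = 497.56 t/h.
The evaporator receives (1−α)·2550 of feed at 0.868 water and removes 0.588 of that water:
0.588×0.868×(1−α)×2550 = 497.56
(1−α) = 497.56/1301.5 = 0.3823;  α = 0.6177.
Bypass flow = 0.6177×2550 = 1575.1 t/h.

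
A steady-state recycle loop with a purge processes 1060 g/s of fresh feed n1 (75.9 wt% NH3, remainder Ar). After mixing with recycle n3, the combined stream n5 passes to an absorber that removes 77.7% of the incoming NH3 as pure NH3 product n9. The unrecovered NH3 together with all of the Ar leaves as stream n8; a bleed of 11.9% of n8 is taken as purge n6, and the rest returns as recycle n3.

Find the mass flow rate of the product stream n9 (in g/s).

NH3 in n5: m_A = 1060×0.759 + (1−0.119)·(1−0.777)·m_A, so m_A = 804.54/0.8035 = 1001.2 g/s.
Product n9 = 0.777×1001.2 = 777.97 g/s.

778 g/s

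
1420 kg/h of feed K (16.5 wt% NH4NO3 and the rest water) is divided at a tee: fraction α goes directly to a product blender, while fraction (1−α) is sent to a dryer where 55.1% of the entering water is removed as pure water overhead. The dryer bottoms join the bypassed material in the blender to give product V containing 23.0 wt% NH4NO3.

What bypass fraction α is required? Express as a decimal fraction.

0.386

All 1420×0.165 = 234.3 kg/h of NH4NO3 reaches V, so V = 234.3/0.230 = 1018.7 kg/h and vapour = 401.3 kg/h.
The evaporator receives (1−α)·1420 of feed at 0.835 water and removes 0.551 of that water:
0.551×0.835×(1−α)×1420 = 401.3
(1−α) = 401.3/653.32 = 0.6143;  α = 0.3857.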